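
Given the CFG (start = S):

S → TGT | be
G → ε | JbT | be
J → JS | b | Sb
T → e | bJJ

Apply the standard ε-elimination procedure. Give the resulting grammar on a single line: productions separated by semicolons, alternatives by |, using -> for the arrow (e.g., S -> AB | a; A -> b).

S -> TT | be | TGT; G -> be | JbT; J -> b | JS | Sb; T -> e | bJJ

Nullable set: {G}.
S -> TGT: G nullable, giving TGT | TT.
Drop G -> ε.
Unchanged (no nullable symbols): S -> be; G -> JbT; G -> be; J -> JS; J -> Sb; J -> b; T -> bJJ; T -> e.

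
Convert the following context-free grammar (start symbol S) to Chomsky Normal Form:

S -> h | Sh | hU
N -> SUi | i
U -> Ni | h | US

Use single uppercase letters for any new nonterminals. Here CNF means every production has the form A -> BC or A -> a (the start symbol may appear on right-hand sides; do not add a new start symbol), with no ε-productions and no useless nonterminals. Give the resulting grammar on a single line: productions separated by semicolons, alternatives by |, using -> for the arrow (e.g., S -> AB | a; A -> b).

S -> h | BU | SB; A -> i; B -> h; C -> UA; N -> i | SC; U -> h | NA | US

No ε-productions.
No unit productions to eliminate.
TERM: introduce B -> h, A -> i and substitute in every rule of length ≥2.
BIN: N -> SUA becomes N -> SC, C -> UA.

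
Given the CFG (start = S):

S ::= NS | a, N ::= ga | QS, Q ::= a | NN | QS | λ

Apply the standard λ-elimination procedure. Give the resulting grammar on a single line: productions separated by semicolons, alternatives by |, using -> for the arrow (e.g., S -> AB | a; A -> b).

Nullable set: {Q}.
N -> QS: Q nullable, giving QS | S.
Drop Q -> λ.
Q -> QS: Q nullable, giving QS | S.
Unchanged (no nullable symbols): S -> NS; S -> a; N -> ga; Q -> NN; Q -> a.

S -> a | NS; N -> S | QS | ga; Q -> S | a | NN | QS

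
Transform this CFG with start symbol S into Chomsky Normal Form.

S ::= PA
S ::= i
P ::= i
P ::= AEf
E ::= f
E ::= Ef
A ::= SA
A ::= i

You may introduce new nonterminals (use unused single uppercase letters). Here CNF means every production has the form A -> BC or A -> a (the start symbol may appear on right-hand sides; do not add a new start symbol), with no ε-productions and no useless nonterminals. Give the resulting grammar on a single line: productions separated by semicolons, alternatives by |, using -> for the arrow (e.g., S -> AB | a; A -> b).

S -> i | PA; A -> i | SA; B -> f; C -> EB; E -> f | EB; P -> i | AC

No ε-productions.
No unit productions to eliminate.
TERM: introduce B -> f and substitute in every rule of length ≥2.
BIN: P -> AEB becomes P -> AC, C -> EB.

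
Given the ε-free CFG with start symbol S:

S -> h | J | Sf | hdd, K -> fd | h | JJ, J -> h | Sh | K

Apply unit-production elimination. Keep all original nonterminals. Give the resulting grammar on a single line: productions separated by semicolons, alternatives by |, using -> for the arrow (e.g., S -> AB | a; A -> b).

Unit productions: J->K, S->J.
Unit pairs (A ⇒* B via units): (J,K), (S,J), (S,K).
S: inherits non-unit rules of {J, K, S} → JJ | Sf | Sh | fd | h | hdd.
J: inherits non-unit rules of {J, K} → JJ | Sh | fd | h.
K: inherits non-unit rules of {K} → JJ | fd | h.

S -> h | JJ | Sf | Sh | fd | hdd; J -> h | JJ | Sh | fd; K -> h | JJ | fd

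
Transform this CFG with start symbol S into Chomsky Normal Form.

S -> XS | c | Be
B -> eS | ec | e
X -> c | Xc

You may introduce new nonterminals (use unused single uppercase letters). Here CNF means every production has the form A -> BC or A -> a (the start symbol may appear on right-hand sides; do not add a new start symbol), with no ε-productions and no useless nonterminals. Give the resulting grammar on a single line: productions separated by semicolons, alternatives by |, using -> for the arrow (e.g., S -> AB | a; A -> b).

No ε-productions.
No unit productions to eliminate.
TERM: introduce C -> c, A -> e and substitute in every rule of length ≥2.

S -> c | BA | XS; A -> e; B -> e | AC | AS; C -> c; X -> c | XC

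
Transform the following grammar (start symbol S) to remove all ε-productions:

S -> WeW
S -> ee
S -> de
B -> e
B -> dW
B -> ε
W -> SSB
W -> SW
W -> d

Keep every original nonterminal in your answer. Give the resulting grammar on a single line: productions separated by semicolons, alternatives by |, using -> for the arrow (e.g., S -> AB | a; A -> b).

S -> de | ee | WeW; B -> e | dW; W -> d | SS | SW | SSB

Nullable set: {B}.
Drop B -> ε.
W -> SSB: B nullable, giving SS | SSB.
Unchanged (no nullable symbols): S -> WeW; S -> de; S -> ee; B -> dW; B -> e; W -> SW; W -> d.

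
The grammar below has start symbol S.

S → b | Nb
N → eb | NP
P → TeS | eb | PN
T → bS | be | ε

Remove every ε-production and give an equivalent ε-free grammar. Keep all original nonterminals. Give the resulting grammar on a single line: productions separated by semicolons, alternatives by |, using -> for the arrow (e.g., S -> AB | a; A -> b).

Nullable set: {T}.
P -> TeS: T nullable, giving TeS | eS.
Drop T -> ε.
Unchanged (no nullable symbols): S -> Nb; S -> b; N -> NP; N -> eb; P -> PN; P -> eb; T -> bS; T -> be.

S -> b | Nb; N -> NP | eb; P -> PN | eS | eb | TeS; T -> bS | be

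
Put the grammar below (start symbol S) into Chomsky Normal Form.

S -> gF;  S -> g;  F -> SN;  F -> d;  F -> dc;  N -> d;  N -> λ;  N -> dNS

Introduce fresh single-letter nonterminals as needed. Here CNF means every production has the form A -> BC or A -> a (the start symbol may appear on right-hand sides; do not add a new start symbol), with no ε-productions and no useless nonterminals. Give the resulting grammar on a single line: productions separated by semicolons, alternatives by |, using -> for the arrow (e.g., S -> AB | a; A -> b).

Nullable: {N}; after ε-elimination: S -> g | gF; F -> S | d | SN | dc; N -> d | dS | dNS.
After unit-elimination: S -> g | gF; F -> d | g | SN | dc | gF; N -> d | dS | dNS.
TERM: introduce B -> c, A -> d, C -> g and substitute in every rule of length ≥2.
BIN: N -> ANS becomes N -> AD, D -> NS.

S -> g | CF; A -> d; B -> c; C -> g; D -> NS; F -> d | g | AB | CF | SN; N -> d | AD | AS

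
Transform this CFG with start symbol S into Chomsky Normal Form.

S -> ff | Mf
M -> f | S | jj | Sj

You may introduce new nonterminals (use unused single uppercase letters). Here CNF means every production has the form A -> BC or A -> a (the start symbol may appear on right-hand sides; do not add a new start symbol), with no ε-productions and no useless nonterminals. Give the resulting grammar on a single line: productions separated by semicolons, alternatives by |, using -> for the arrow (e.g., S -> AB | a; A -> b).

S -> AA | MA; A -> f; B -> j; M -> f | AA | BB | MA | SB

No ε-productions.
After unit-elimination: S -> Mf | ff; M -> f | Mf | Sj | ff | jj.
TERM: introduce A -> f, B -> j and substitute in every rule of length ≥2.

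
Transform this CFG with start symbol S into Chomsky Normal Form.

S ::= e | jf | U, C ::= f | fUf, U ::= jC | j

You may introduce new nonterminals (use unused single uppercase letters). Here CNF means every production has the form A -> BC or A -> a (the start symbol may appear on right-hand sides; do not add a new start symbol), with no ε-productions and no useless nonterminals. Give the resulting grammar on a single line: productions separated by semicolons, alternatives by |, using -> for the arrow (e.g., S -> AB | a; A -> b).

No ε-productions.
After unit-elimination: S -> e | j | jC | jf; C -> f | fUf; U -> j | jC.
TERM: introduce A -> f, B -> j and substitute in every rule of length ≥2.
BIN: C -> AUA becomes C -> AD, D -> UA.

S -> e | j | BA | BC; A -> f; B -> j; C -> f | AD; D -> UA; U -> j | BC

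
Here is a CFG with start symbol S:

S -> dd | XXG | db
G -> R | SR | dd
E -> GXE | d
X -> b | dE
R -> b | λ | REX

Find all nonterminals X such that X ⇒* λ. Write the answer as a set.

{G, R}

Directly nullable (have an ε-rule): {R}.
G is nullable via G -> R (every symbol on the right is already known nullable).
Not nullable: E, S, X — each has a terminal in every rule's right-hand side or depends on a non-nullable symbol.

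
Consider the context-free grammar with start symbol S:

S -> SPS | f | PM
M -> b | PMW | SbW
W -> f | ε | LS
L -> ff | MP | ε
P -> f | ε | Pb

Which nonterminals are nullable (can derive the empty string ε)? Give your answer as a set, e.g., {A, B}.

Directly nullable (have an ε-rule): {L, P, W}.
Not nullable: M, S — each has a terminal in every rule's right-hand side or depends on a non-nullable symbol.

{L, P, W}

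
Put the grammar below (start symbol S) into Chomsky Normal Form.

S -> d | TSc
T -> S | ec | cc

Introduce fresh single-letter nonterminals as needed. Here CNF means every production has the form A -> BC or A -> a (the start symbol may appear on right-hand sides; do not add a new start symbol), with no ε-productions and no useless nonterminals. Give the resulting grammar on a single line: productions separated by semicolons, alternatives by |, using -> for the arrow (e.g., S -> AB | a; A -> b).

No ε-productions.
After unit-elimination: S -> d | TSc; T -> d | cc | ec | TSc.
TERM: introduce A -> c, B -> e and substitute in every rule of length ≥2.
BIN: S -> TSA becomes S -> TC, C -> SA; T -> TSA becomes T -> TD, D -> SA.

S -> d | TC; A -> c; B -> e; C -> SA; D -> SA; T -> d | AA | BA | TD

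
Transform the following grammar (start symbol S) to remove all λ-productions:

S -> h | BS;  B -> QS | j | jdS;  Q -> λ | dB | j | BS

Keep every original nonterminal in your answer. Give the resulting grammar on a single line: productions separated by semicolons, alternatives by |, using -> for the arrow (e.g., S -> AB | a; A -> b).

Nullable set: {Q}.
B -> QS: Q nullable, giving QS | S.
Drop Q -> λ.
Unchanged (no nullable symbols): S -> BS; S -> h; B -> j; B -> jdS; Q -> BS; Q -> dB; Q -> j.

S -> h | BS; B -> S | j | QS | jdS; Q -> j | BS | dB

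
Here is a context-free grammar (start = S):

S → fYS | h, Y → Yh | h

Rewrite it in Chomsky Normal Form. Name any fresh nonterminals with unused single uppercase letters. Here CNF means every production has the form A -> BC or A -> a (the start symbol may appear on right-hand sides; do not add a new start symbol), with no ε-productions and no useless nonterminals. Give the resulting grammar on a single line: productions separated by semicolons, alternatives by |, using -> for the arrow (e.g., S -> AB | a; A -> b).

No ε-productions.
No unit productions to eliminate.
TERM: introduce A -> f, B -> h and substitute in every rule of length ≥2.
BIN: S -> AYS becomes S -> AC, C -> YS.

S -> h | AC; A -> f; B -> h; C -> YS; Y -> h | YB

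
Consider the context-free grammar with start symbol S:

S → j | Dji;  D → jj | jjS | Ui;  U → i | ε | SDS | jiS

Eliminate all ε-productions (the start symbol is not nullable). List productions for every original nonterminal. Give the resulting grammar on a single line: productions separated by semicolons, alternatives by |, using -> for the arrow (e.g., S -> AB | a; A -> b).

Nullable set: {U}.
D -> Ui: U nullable, giving Ui | i.
Drop U -> ε.
Unchanged (no nullable symbols): S -> Dji; S -> j; D -> jj; D -> jjS; U -> SDS; U -> i; U -> jiS.

S -> j | Dji; D -> i | Ui | jj | jjS; U -> i | SDS | jiS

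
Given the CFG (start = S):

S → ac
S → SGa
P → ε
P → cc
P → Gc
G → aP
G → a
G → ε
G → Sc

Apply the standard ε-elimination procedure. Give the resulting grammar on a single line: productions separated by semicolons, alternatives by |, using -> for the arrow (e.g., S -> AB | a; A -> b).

Nullable set: {G, P}.
S -> SGa: G nullable, giving SGa | Sa.
Drop G -> ε.
G -> aP: P nullable, giving a | aP.
Drop P -> ε.
P -> Gc: G nullable, giving Gc | c.
Unchanged (no nullable symbols): S -> ac; G -> Sc; G -> a; P -> cc.

S -> Sa | ac | SGa; G -> a | Sc | aP; P -> c | Gc | cc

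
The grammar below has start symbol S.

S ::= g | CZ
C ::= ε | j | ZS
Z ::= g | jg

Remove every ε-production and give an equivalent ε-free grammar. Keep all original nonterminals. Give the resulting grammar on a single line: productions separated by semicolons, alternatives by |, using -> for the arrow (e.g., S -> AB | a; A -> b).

Nullable set: {C}.
S -> CZ: C nullable, giving CZ | Z.
Drop C -> ε.
Unchanged (no nullable symbols): S -> g; C -> ZS; C -> j; Z -> g; Z -> jg.

S -> Z | g | CZ; C -> j | ZS; Z -> g | jg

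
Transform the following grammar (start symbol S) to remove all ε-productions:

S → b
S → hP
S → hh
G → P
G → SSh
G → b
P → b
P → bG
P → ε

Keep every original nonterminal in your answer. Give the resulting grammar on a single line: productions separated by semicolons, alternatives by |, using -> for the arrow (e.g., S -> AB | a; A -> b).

S -> b | h | hP | hh; G -> P | b | SSh; P -> b | bG

Nullable set: {G, P}.
S -> hP: P nullable, giving h | hP.
G -> P: P nullable, giving P.
Drop P -> ε.
P -> bG: G nullable, giving b | bG.
Unchanged (no nullable symbols): S -> b; S -> hh; G -> SSh; G -> b; P -> b.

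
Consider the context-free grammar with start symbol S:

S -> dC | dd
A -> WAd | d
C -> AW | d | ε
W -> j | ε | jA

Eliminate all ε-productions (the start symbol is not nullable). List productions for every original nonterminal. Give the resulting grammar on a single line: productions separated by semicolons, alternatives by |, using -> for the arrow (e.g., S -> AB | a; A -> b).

S -> d | dC | dd; A -> d | Ad | WAd; C -> A | d | AW; W -> j | jA

Nullable set: {C, W}.
S -> dC: C nullable, giving d | dC.
A -> WAd: W nullable, giving Ad | WAd.
Drop C -> ε.
C -> AW: W nullable, giving A | AW.
Drop W -> ε.
Unchanged (no nullable symbols): S -> dd; A -> d; C -> d; W -> j; W -> jA.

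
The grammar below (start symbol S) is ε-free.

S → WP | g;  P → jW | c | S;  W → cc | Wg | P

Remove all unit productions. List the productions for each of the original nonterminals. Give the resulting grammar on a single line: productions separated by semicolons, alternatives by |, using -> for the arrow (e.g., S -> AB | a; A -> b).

S -> g | WP; P -> c | g | WP | jW; W -> c | g | WP | Wg | cc | jW

Unit productions: P->S, W->P.
Unit pairs (A ⇒* B via units): (P,S), (W,P), (W,S).
S: inherits non-unit rules of {S} → WP | g.
P: inherits non-unit rules of {P, S} → WP | c | g | jW.
W: inherits non-unit rules of {P, S, W} → WP | Wg | c | cc | g | jW.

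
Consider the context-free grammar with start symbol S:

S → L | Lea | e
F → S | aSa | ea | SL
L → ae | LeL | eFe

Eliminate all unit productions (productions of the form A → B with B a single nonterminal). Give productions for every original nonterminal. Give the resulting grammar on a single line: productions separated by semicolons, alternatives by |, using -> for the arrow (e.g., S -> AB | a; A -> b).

Unit productions: F->S, S->L.
Unit pairs (A ⇒* B via units): (F,L), (F,S), (S,L).
S: inherits non-unit rules of {L, S} → LeL | Lea | ae | e | eFe.
F: inherits non-unit rules of {F, L, S} → LeL | Lea | SL | aSa | ae | e | eFe | ea.
L: inherits non-unit rules of {L} → LeL | ae | eFe.

S -> e | ae | LeL | Lea | eFe; F -> e | SL | ae | ea | LeL | Lea | aSa | eFe; L -> ae | LeL | eFe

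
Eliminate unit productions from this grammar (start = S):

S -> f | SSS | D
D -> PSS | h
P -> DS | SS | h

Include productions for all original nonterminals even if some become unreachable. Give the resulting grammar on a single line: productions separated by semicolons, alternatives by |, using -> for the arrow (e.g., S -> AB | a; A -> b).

Unit productions: S->D.
Unit pairs (A ⇒* B via units): (S,D).
S: inherits non-unit rules of {D, S} → PSS | SSS | f | h.
D: inherits non-unit rules of {D} → PSS | h.
P: inherits non-unit rules of {P} → DS | SS | h.

S -> f | h | PSS | SSS; D -> h | PSS; P -> h | DS | SS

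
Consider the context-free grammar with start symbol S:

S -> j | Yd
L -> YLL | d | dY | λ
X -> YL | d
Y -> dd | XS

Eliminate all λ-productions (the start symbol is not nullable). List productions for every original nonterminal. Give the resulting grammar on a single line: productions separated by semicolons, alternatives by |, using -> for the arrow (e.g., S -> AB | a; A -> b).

Nullable set: {L}.
Drop L -> λ.
L -> YLL: L, L nullable, giving Y | YL | YLL.
X -> YL: L nullable, giving Y | YL.
Unchanged (no nullable symbols): S -> Yd; S -> j; L -> d; L -> dY; X -> d; Y -> XS; Y -> dd.

S -> j | Yd; L -> Y | d | YL | dY | YLL; X -> Y | d | YL; Y -> XS | dd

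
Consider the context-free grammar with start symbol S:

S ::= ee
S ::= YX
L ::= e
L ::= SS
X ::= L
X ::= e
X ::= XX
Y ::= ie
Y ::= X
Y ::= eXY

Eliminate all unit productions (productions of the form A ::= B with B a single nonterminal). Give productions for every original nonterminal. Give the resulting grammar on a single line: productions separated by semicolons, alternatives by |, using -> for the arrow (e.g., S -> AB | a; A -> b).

S -> YX | ee; L -> e | SS; X -> e | SS | XX; Y -> e | SS | XX | ie | eXY

Unit productions: X->L, Y->X.
Unit pairs (A ⇒* B via units): (X,L), (Y,L), (Y,X).
S: inherits non-unit rules of {S} → YX | ee.
L: inherits non-unit rules of {L} → SS | e.
X: inherits non-unit rules of {L, X} → SS | XX | e.
Y: inherits non-unit rules of {L, X, Y} → SS | XX | e | eXY | ie.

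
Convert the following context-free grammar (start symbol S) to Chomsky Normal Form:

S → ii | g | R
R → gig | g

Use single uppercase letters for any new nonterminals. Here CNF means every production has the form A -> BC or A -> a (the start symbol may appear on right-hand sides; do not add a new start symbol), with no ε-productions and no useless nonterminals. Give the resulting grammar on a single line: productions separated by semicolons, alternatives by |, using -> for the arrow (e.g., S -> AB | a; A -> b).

No ε-productions.
After unit-elimination: S -> g | ii | gig; R -> g | gig.
TERM: introduce A -> g, B -> i and substitute in every rule of length ≥2.
BIN: R -> ABA becomes R -> AC, C -> BA; S -> ABA becomes S -> AD, D -> BA.
Drop unreachable/unproductive: R.

S -> g | AD | BB; A -> g; B -> i; D -> BA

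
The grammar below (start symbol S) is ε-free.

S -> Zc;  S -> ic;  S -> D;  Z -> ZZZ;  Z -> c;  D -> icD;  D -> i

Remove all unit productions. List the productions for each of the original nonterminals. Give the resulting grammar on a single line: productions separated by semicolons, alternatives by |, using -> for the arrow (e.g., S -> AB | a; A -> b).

S -> i | Zc | ic | icD; D -> i | icD; Z -> c | ZZZ

Unit productions: S->D.
Unit pairs (A ⇒* B via units): (S,D).
S: inherits non-unit rules of {D, S} → Zc | i | ic | icD.
D: inherits non-unit rules of {D} → i | icD.
Z: inherits non-unit rules of {Z} → ZZZ | c.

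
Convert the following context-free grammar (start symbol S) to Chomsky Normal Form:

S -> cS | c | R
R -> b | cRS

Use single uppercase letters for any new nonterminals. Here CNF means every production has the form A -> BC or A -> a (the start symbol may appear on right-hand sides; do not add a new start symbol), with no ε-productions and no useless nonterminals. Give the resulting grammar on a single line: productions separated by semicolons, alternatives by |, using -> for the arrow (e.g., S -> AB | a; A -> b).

No ε-productions.
After unit-elimination: S -> b | c | cS | cRS; R -> b | cRS.
TERM: introduce A -> c and substitute in every rule of length ≥2.
BIN: R -> ARS becomes R -> AB, B -> RS; S -> ARS becomes S -> AC, C -> RS.

S -> b | c | AC | AS; A -> c; B -> RS; C -> RS; R -> b | AB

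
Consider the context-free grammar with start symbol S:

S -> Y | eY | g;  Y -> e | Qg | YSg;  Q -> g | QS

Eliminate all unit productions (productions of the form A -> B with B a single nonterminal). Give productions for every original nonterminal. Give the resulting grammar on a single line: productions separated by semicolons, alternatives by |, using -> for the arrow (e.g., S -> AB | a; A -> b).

Unit productions: S->Y.
Unit pairs (A ⇒* B via units): (S,Y).
S: inherits non-unit rules of {S, Y} → Qg | YSg | e | eY | g.
Q: inherits non-unit rules of {Q} → QS | g.
Y: inherits non-unit rules of {Y} → Qg | YSg | e.

S -> e | g | Qg | eY | YSg; Q -> g | QS; Y -> e | Qg | YSg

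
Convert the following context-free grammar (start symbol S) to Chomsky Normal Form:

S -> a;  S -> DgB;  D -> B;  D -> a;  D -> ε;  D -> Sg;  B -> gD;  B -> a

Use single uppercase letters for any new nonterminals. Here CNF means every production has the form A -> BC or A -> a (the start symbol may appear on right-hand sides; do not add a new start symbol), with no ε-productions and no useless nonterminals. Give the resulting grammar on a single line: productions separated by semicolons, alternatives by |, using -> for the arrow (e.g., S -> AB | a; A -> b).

S -> a | AB | DC; A -> g; B -> a | g | AD; C -> AB; D -> a | g | AD | SA

Nullable: {D}; after ε-elimination: S -> a | gB | DgB; B -> a | g | gD; D -> B | a | Sg.
After unit-elimination: S -> a | gB | DgB; B -> a | g | gD; D -> a | g | Sg | gD.
TERM: introduce A -> g and substitute in every rule of length ≥2.
BIN: S -> DAB becomes S -> DC, C -> AB.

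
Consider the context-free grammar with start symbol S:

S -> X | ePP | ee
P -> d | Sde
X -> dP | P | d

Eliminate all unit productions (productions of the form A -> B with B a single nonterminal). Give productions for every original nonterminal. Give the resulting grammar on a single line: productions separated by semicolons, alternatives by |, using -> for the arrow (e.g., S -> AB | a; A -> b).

Unit productions: S->X, X->P.
Unit pairs (A ⇒* B via units): (S,P), (S,X), (X,P).
S: inherits non-unit rules of {P, S, X} → Sde | d | dP | ePP | ee.
P: inherits non-unit rules of {P} → Sde | d.
X: inherits non-unit rules of {P, X} → Sde | d | dP.

S -> d | dP | ee | Sde | ePP; P -> d | Sde; X -> d | dP | Sde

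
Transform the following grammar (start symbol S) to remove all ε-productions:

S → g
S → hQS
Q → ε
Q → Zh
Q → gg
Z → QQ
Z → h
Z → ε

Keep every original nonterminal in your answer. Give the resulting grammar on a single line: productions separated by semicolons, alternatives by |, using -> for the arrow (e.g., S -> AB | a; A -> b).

S -> g | hS | hQS; Q -> h | Zh | gg; Z -> Q | h | QQ

Nullable set: {Q, Z}.
S -> hQS: Q nullable, giving hQS | hS.
Drop Q -> ε.
Q -> Zh: Z nullable, giving Zh | h.
Drop Z -> ε.
Z -> QQ: Q, Q nullable, giving Q | QQ.
Unchanged (no nullable symbols): S -> g; Q -> gg; Z -> h.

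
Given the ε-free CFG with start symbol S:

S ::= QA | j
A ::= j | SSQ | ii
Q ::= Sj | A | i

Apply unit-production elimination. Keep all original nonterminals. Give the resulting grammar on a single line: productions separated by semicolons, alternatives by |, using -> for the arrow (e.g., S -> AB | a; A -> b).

S -> j | QA; A -> j | ii | SSQ; Q -> i | j | Sj | ii | SSQ

Unit productions: Q->A.
Unit pairs (A ⇒* B via units): (Q,A).
S: inherits non-unit rules of {S} → QA | j.
A: inherits non-unit rules of {A} → SSQ | ii | j.
Q: inherits non-unit rules of {A, Q} → SSQ | Sj | i | ii | j.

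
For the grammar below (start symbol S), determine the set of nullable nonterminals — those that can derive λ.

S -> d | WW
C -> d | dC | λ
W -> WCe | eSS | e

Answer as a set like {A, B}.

{C}

Directly nullable (have an ε-rule): {C}.
Not nullable: S, W — each has a terminal in every rule's right-hand side or depends on a non-nullable symbol.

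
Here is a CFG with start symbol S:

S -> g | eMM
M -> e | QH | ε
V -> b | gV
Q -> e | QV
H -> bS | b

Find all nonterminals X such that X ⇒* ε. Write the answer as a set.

Directly nullable (have an ε-rule): {M}.
Not nullable: H, Q, S, V — each has a terminal in every rule's right-hand side or depends on a non-nullable symbol.

{M}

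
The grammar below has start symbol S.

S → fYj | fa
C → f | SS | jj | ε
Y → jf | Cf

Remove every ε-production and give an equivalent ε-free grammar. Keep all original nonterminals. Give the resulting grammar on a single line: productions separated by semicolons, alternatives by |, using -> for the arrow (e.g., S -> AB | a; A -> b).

S -> fa | fYj; C -> f | SS | jj; Y -> f | Cf | jf

Nullable set: {C}.
Drop C -> ε.
Y -> Cf: C nullable, giving Cf | f.
Unchanged (no nullable symbols): S -> fYj; S -> fa; C -> SS; C -> f; C -> jj; Y -> jf.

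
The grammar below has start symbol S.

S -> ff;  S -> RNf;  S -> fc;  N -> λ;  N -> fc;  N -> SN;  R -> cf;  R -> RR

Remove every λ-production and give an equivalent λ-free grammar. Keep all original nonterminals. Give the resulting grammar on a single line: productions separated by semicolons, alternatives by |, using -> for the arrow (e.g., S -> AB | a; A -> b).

S -> Rf | fc | ff | RNf; N -> S | SN | fc; R -> RR | cf

Nullable set: {N}.
S -> RNf: N nullable, giving RNf | Rf.
Drop N -> λ.
N -> SN: N nullable, giving S | SN.
Unchanged (no nullable symbols): S -> fc; S -> ff; N -> fc; R -> RR; R -> cf.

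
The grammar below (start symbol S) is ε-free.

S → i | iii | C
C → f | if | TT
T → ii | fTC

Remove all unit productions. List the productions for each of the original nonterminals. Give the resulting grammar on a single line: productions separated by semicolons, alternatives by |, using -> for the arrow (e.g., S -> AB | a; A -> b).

S -> f | i | TT | if | iii; C -> f | TT | if; T -> ii | fTC

Unit productions: S->C.
Unit pairs (A ⇒* B via units): (S,C).
S: inherits non-unit rules of {C, S} → TT | f | i | if | iii.
C: inherits non-unit rules of {C} → TT | f | if.
T: inherits non-unit rules of {T} → fTC | ii.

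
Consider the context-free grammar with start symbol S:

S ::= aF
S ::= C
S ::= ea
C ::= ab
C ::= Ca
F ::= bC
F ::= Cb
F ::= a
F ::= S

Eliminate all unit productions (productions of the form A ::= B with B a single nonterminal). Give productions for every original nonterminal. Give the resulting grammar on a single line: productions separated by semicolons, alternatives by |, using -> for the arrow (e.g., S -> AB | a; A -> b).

Unit productions: F->S, S->C.
Unit pairs (A ⇒* B via units): (F,C), (F,S), (S,C).
S: inherits non-unit rules of {C, S} → Ca | aF | ab | ea.
C: inherits non-unit rules of {C} → Ca | ab.
F: inherits non-unit rules of {C, F, S} → Ca | Cb | a | aF | ab | bC | ea.

S -> Ca | aF | ab | ea; C -> Ca | ab; F -> a | Ca | Cb | aF | ab | bC | ea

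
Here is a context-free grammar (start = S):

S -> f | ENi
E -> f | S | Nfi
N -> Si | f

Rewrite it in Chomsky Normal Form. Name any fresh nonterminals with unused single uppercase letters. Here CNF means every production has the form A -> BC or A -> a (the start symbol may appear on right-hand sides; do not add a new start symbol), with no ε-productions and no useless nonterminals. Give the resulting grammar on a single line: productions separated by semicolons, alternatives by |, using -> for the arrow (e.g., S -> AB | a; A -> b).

No ε-productions.
After unit-elimination: S -> f | ENi; E -> f | ENi | Nfi; N -> f | Si.
TERM: introduce B -> f, A -> i and substitute in every rule of length ≥2.
BIN: E -> ENA becomes E -> EC, C -> NA; E -> NBA becomes E -> ND, D -> BA; S -> ENA becomes S -> EF, F -> NA.

S -> f | EF; A -> i; B -> f; C -> NA; D -> BA; E -> f | EC | ND; F -> NA; N -> f | SA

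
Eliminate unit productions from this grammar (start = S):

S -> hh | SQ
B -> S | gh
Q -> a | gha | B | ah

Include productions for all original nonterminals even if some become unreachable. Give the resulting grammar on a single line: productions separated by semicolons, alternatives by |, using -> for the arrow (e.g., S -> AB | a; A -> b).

Unit productions: B->S, Q->B.
Unit pairs (A ⇒* B via units): (B,S), (Q,B), (Q,S).
S: inherits non-unit rules of {S} → SQ | hh.
B: inherits non-unit rules of {B, S} → SQ | gh | hh.
Q: inherits non-unit rules of {B, Q, S} → SQ | a | ah | gh | gha | hh.

S -> SQ | hh; B -> SQ | gh | hh; Q -> a | SQ | ah | gh | hh | gha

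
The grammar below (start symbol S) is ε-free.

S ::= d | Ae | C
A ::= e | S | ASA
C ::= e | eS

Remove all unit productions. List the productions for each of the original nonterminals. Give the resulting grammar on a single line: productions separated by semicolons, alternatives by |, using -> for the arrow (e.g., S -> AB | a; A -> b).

S -> d | e | Ae | eS; A -> d | e | Ae | eS | ASA; C -> e | eS

Unit productions: A->S, S->C.
Unit pairs (A ⇒* B via units): (A,C), (A,S), (S,C).
S: inherits non-unit rules of {C, S} → Ae | d | e | eS.
A: inherits non-unit rules of {A, C, S} → ASA | Ae | d | e | eS.
C: inherits non-unit rules of {C} → e | eS.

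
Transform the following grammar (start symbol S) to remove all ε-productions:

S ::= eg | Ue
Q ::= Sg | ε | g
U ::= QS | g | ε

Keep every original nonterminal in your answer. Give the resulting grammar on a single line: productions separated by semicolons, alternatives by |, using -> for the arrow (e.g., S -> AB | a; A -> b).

Nullable set: {Q, U}.
S -> Ue: U nullable, giving Ue | e.
Drop Q -> ε.
Drop U -> ε.
U -> QS: Q nullable, giving QS | S.
Unchanged (no nullable symbols): S -> eg; Q -> Sg; Q -> g; U -> g.

S -> e | Ue | eg; Q -> g | Sg; U -> S | g | QS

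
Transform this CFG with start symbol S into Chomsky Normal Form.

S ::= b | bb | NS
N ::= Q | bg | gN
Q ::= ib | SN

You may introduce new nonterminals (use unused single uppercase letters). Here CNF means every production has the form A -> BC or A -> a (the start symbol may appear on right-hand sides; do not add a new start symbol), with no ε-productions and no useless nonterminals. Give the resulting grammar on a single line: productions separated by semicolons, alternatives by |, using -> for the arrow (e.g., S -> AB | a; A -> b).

S -> b | AA | NS; A -> b; B -> g; C -> i; N -> AB | BN | CA | SN

No ε-productions.
After unit-elimination: S -> b | NS | bb; N -> SN | bg | gN | ib; Q -> SN | ib.
TERM: introduce A -> b, B -> g, C -> i and substitute in every rule of length ≥2.
Drop unreachable/unproductive: Q.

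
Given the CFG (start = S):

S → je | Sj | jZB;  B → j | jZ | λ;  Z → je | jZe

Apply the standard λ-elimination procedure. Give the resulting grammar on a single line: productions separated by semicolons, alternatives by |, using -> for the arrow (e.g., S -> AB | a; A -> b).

S -> Sj | jZ | je | jZB; B -> j | jZ; Z -> je | jZe

Nullable set: {B}.
S -> jZB: B nullable, giving jZ | jZB.
Drop B -> λ.
Unchanged (no nullable symbols): S -> Sj; S -> je; B -> j; B -> jZ; Z -> jZe; Z -> je.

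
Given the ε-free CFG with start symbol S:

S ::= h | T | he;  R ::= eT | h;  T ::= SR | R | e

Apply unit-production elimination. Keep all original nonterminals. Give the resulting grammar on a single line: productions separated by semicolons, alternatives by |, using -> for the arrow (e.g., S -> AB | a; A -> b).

S -> e | h | SR | eT | he; R -> h | eT; T -> e | h | SR | eT

Unit productions: S->T, T->R.
Unit pairs (A ⇒* B via units): (S,R), (S,T), (T,R).
S: inherits non-unit rules of {R, S, T} → SR | e | eT | h | he.
R: inherits non-unit rules of {R} → eT | h.
T: inherits non-unit rules of {R, T} → SR | e | eT | h.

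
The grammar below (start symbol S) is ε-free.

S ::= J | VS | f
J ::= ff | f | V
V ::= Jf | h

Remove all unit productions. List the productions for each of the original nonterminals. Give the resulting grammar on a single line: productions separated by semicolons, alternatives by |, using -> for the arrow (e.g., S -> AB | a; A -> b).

Unit productions: J->V, S->J.
Unit pairs (A ⇒* B via units): (J,V), (S,J), (S,V).
S: inherits non-unit rules of {J, S, V} → Jf | VS | f | ff | h.
J: inherits non-unit rules of {J, V} → Jf | f | ff | h.
V: inherits non-unit rules of {V} → Jf | h.

S -> f | h | Jf | VS | ff; J -> f | h | Jf | ff; V -> h | Jf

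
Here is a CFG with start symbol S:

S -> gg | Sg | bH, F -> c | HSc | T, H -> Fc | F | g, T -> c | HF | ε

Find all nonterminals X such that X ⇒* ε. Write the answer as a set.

Directly nullable (have an ε-rule): {T}.
F is nullable via F -> T (every symbol on the right is already known nullable).
H is nullable via H -> F (every symbol on the right is already known nullable).
Not nullable: S — each has a terminal in every rule's right-hand side or depends on a non-nullable symbol.

{F, H, T}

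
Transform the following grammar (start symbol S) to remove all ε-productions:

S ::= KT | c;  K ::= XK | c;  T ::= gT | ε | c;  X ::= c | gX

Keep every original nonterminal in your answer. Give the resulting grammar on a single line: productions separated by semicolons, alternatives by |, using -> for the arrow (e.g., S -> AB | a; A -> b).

S -> K | c | KT; K -> c | XK; T -> c | g | gT; X -> c | gX

Nullable set: {T}.
S -> KT: T nullable, giving K | KT.
Drop T -> ε.
T -> gT: T nullable, giving g | gT.
Unchanged (no nullable symbols): S -> c; K -> XK; K -> c; T -> c; X -> c; X -> gX.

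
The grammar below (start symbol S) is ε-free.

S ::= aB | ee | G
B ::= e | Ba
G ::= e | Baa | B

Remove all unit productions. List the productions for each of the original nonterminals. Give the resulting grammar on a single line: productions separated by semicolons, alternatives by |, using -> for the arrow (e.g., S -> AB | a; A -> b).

S -> e | Ba | aB | ee | Baa; B -> e | Ba; G -> e | Ba | Baa

Unit productions: G->B, S->G.
Unit pairs (A ⇒* B via units): (G,B), (S,B), (S,G).
S: inherits non-unit rules of {B, G, S} → Ba | Baa | aB | e | ee.
B: inherits non-unit rules of {B} → Ba | e.
G: inherits non-unit rules of {B, G} → Ba | Baa | e.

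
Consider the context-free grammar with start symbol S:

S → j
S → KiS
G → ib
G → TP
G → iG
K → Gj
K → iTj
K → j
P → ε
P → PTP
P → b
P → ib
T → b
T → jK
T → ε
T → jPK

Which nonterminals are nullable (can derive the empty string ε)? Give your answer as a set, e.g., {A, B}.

{G, P, T}

Directly nullable (have an ε-rule): {P, T}.
G is nullable via G -> TP (every symbol on the right is already known nullable).
Not nullable: K, S — each has a terminal in every rule's right-hand side or depends on a non-nullable symbol.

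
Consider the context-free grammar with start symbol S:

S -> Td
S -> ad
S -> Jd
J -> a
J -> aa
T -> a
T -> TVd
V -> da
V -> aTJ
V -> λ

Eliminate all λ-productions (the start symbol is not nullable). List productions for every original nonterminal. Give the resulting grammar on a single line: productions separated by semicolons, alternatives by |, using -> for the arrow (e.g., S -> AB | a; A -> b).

S -> Jd | Td | ad; J -> a | aa; T -> a | Td | TVd; V -> da | aTJ

Nullable set: {V}.
T -> TVd: V nullable, giving TVd | Td.
Drop V -> λ.
Unchanged (no nullable symbols): S -> Jd; S -> Td; S -> ad; J -> a; J -> aa; T -> a; V -> aTJ; V -> da.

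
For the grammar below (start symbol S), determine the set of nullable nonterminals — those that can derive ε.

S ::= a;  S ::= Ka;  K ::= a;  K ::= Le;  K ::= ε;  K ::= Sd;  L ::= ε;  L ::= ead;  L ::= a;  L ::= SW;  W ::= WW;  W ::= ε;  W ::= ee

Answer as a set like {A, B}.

Directly nullable (have an ε-rule): {K, L, W}.
Not nullable: S — each has a terminal in every rule's right-hand side or depends on a non-nullable symbol.

{K, L, W}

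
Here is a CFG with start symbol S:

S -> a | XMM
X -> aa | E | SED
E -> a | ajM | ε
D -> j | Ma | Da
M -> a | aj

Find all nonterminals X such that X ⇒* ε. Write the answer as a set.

{E, X}

Directly nullable (have an ε-rule): {E}.
X is nullable via X -> E (every symbol on the right is already known nullable).
Not nullable: D, M, S — each has a terminal in every rule's right-hand side or depends on a non-nullable symbol.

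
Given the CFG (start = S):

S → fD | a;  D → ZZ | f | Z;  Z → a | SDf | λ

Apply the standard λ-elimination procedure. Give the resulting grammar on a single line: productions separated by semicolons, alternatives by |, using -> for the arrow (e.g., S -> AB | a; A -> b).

Nullable set: {D, Z}.
S -> fD: D nullable, giving f | fD.
D -> Z: Z nullable, giving Z.
D -> ZZ: Z, Z nullable, giving Z | ZZ.
Drop Z -> λ.
Z -> SDf: D nullable, giving SDf | Sf.
Unchanged (no nullable symbols): S -> a; D -> f; Z -> a.

S -> a | f | fD; D -> Z | f | ZZ; Z -> a | Sf | SDf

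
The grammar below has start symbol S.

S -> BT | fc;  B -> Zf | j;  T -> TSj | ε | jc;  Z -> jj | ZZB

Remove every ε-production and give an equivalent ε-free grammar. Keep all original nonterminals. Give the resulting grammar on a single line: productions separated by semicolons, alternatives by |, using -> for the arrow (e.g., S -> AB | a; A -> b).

Nullable set: {T}.
S -> BT: T nullable, giving B | BT.
Drop T -> ε.
T -> TSj: T nullable, giving Sj | TSj.
Unchanged (no nullable symbols): S -> fc; B -> Zf; B -> j; T -> jc; Z -> ZZB; Z -> jj.

S -> B | BT | fc; B -> j | Zf; T -> Sj | jc | TSj; Z -> jj | ZZB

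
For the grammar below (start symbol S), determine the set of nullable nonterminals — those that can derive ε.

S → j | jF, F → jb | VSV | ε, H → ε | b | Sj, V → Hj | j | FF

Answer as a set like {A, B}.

{F, H, V}

Directly nullable (have an ε-rule): {F, H}.
V is nullable via V -> FF (every symbol on the right is already known nullable).
Not nullable: S — each has a terminal in every rule's right-hand side or depends on a non-nullable symbol.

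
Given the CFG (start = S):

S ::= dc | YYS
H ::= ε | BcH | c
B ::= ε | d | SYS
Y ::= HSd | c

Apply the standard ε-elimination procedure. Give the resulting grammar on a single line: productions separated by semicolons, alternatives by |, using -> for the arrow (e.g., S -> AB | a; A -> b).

S -> dc | YYS; B -> d | SYS; H -> c | Bc | cH | BcH; Y -> c | Sd | HSd

Nullable set: {B, H}.
Drop B -> ε.
Drop H -> ε.
H -> BcH: B, H nullable, giving Bc | BcH | c | cH.
Y -> HSd: H nullable, giving HSd | Sd.
Unchanged (no nullable symbols): S -> YYS; S -> dc; B -> SYS; B -> d; H -> c; Y -> c.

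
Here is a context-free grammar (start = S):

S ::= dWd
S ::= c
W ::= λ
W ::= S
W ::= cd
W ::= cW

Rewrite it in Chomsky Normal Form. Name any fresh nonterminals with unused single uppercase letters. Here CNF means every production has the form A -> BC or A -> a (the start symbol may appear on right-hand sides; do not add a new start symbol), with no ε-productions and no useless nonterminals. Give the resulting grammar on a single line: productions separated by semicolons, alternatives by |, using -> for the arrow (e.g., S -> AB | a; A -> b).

S -> c | AA | AC; A -> d; B -> c; C -> WA; D -> WA; W -> c | AA | AD | BA | BW

Nullable: {W}; after ε-elimination: S -> c | dd | dWd; W -> S | c | cW | cd.
After unit-elimination: S -> c | dd | dWd; W -> c | cW | cd | dd | dWd.
TERM: introduce B -> c, A -> d and substitute in every rule of length ≥2.
BIN: S -> AWA becomes S -> AC, C -> WA; W -> AWA becomes W -> AD, D -> WA.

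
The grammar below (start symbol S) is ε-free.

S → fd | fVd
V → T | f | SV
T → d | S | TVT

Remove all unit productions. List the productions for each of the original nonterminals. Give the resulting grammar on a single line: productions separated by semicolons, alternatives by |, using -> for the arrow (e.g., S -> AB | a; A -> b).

Unit productions: T->S, V->T.
Unit pairs (A ⇒* B via units): (T,S), (V,S), (V,T).
S: inherits non-unit rules of {S} → fVd | fd.
T: inherits non-unit rules of {S, T} → TVT | d | fVd | fd.
V: inherits non-unit rules of {S, T, V} → SV | TVT | d | f | fVd | fd.

S -> fd | fVd; T -> d | fd | TVT | fVd; V -> d | f | SV | fd | TVT | fVd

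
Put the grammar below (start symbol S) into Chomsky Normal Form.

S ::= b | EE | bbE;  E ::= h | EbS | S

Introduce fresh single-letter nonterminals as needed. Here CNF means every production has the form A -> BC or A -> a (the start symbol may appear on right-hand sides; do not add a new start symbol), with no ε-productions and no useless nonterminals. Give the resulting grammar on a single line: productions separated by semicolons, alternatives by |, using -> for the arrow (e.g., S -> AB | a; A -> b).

No ε-productions.
After unit-elimination: S -> b | EE | bbE; E -> b | h | EE | EbS | bbE.
TERM: introduce A -> b and substitute in every rule of length ≥2.
BIN: E -> AAE becomes E -> AB, B -> AE; E -> EAS becomes E -> EC, C -> AS; S -> AAE becomes S -> AD, D -> AE.

S -> b | AD | EE; A -> b; B -> AE; C -> AS; D -> AE; E -> b | h | AB | EC | EE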